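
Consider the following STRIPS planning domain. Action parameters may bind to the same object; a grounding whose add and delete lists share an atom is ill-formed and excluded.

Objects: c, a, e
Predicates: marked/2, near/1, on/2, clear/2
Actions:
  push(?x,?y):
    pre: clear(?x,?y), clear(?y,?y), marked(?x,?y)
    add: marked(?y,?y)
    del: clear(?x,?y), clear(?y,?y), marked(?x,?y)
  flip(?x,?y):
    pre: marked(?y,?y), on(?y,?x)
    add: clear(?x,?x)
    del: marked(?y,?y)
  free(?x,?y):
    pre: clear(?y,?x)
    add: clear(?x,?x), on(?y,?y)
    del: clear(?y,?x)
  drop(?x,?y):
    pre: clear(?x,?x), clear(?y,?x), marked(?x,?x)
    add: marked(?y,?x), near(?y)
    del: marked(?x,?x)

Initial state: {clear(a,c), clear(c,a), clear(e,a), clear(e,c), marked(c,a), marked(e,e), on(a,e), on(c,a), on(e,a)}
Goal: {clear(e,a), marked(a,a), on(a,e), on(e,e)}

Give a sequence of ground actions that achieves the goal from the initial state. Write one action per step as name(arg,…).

1. flip(a,e)  →  {clear(a,a), clear(a,c), clear(c,a), clear(e,a), clear(e,c), marked(c,a), on(a,e), on(c,a), on(e,a)}
2. push(c,a)  →  {clear(a,c), clear(e,a), clear(e,c), marked(a,a), on(a,e), on(c,a), on(e,a)}
3. free(c,e)  →  {clear(a,c), clear(c,c), clear(e,a), marked(a,a), on(a,e), on(c,a), on(e,a), on(e,e)}

flip(a,e); push(c,a); free(c,e)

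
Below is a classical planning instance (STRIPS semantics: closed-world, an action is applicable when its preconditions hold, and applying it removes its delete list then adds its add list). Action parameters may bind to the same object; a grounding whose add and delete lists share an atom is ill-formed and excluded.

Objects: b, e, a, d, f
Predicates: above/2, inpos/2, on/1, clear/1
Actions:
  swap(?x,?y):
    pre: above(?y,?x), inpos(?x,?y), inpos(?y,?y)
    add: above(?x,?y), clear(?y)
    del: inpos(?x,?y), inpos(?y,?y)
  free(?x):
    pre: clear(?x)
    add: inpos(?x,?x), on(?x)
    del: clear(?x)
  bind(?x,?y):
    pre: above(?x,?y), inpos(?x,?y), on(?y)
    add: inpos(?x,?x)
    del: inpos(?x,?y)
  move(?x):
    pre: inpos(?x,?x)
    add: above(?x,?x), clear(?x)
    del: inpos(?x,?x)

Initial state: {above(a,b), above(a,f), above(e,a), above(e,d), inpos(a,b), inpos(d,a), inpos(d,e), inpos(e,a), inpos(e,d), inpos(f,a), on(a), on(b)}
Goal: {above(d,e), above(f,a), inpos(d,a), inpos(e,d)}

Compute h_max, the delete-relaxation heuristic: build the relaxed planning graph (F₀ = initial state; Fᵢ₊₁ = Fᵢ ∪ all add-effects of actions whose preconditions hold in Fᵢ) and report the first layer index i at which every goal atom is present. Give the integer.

2

F0 = init (12 atoms)
F1 = F0 ∪ {inpos(a,a), inpos(e,e)}  (14 atoms)
F2 = F1 ∪ {above(a,a), above(d,e), above(e,e), above(f,a), clear(a), clear(e)}  (20 atoms)
goal ⊆ F2  ⇒  h_max = 2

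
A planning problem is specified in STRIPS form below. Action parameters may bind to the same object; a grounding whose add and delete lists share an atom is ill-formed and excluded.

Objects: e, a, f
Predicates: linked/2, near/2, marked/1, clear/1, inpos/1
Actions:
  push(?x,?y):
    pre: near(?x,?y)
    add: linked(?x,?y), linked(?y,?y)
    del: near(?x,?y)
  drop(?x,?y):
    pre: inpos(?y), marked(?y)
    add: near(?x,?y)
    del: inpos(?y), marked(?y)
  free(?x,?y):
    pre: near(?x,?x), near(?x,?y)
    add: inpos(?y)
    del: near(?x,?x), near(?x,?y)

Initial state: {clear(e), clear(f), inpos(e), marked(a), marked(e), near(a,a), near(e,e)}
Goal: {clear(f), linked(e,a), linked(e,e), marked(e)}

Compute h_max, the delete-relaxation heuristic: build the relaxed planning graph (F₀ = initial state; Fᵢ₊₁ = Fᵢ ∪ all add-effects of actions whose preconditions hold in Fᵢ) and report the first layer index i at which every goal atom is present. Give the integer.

F0 = init (7 atoms)
F1 = F0 ∪ {inpos(a), linked(a,a), linked(e,e), near(a,e), near(f,e)}  (12 atoms)
F2 = F1 ∪ {linked(a,e), linked(f,e), near(e,a), near(f,a)}  (16 atoms)
F3 = F2 ∪ {linked(e,a), linked(f,a)}  (18 atoms)
goal ⊆ F3  ⇒  h_max = 3

3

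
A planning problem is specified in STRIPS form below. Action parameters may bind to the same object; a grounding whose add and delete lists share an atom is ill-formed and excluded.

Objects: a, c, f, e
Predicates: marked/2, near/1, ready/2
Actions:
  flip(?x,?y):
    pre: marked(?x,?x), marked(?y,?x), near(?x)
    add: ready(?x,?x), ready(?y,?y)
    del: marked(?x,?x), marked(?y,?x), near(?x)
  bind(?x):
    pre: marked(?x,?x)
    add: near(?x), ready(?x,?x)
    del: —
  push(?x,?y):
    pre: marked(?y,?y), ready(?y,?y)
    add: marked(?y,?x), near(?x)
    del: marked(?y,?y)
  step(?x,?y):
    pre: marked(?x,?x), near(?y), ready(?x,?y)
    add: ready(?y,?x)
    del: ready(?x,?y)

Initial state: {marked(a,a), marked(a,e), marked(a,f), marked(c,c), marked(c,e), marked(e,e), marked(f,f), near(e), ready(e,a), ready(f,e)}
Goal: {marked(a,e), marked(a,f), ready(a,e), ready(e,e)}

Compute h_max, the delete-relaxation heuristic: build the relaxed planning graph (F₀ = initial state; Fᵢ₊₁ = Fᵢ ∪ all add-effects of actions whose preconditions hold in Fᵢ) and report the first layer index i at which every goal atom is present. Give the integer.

F0 = init (10 atoms)
F1 = F0 ∪ {near(a), near(c), near(f), ready(a,a), ready(c,c), ready(e,e), ready(e,f), ready(f,f)}  (18 atoms)
F2 = F1 ∪ {marked(a,c), marked(c,a), marked(c,f), marked(e,a), marked(e,c), marked(e,f), marked(f,a), marked(f,c), marked(f,e), ready(a,e)}  (28 atoms)
goal ⊆ F2  ⇒  h_max = 2

2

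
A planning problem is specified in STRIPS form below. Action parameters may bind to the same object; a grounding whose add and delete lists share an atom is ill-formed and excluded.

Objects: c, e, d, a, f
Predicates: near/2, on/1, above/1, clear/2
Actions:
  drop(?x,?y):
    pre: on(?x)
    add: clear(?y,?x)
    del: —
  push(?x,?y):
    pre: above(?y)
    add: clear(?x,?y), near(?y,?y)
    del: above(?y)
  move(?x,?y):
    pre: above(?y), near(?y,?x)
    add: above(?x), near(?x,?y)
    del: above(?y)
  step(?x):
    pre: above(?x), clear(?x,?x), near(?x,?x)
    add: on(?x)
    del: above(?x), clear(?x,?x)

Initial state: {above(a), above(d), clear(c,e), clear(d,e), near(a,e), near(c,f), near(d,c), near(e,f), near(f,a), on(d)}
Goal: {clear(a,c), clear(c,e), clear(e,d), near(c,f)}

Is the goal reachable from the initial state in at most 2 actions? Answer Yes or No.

1. drop(d,e)  →  {above(a), above(d), clear(c,e), clear(d,e), clear(e,d), near(a,e), near(c,f), near(d,c), near(e,f), near(f,a), on(d)}
2. move(c,d)  →  {above(a), above(c), clear(c,e), clear(d,e), clear(e,d), near(a,e), near(c,d), near(c,f), near(d,c), near(e,f), near(f,a), on(d)}
3. push(a,c)  →  {above(a), clear(a,c), clear(c,e), clear(d,e), clear(e,d), near(a,e), near(c,c), near(c,d), near(c,f), near(d,c), near(e,f), near(f,a), on(d)}
optimal plan length = 3; 3 > 2

No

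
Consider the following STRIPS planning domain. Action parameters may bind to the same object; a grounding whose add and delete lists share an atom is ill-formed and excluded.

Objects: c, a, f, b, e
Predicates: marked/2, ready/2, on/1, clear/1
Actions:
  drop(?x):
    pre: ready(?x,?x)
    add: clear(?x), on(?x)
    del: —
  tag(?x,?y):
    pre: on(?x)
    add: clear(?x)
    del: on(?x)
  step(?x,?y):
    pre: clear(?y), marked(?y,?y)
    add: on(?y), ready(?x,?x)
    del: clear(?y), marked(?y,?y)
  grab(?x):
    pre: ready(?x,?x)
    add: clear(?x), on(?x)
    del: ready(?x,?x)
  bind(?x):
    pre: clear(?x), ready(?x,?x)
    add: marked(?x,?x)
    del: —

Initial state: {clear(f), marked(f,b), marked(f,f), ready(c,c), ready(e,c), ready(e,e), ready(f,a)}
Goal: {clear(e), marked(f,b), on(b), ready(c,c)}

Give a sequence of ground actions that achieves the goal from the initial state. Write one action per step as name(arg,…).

1. drop(e)  →  {clear(e), clear(f), marked(f,b), marked(f,f), on(e), ready(c,c), ready(e,c), ready(e,e), ready(f,a)}
2. step(b,f)  →  {clear(e), marked(f,b), on(e), on(f), ready(b,b), ready(c,c), ready(e,c), ready(e,e), ready(f,a)}
3. drop(b)  →  {clear(b), clear(e), marked(f,b), on(b), on(e), on(f), ready(b,b), ready(c,c), ready(e,c), ready(e,e), ready(f,a)}

drop(e); step(b,f); drop(b)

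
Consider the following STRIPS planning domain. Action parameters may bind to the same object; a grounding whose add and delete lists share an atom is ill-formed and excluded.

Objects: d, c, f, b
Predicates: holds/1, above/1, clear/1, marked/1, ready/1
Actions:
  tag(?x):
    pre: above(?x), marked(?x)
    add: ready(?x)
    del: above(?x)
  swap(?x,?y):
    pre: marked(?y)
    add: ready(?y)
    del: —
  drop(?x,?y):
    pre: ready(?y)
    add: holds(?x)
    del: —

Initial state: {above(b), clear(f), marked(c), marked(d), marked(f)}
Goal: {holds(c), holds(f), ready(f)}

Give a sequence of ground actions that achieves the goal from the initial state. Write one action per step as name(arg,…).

swap(d,f); drop(c,f); drop(f,f)

1. swap(d,f)  →  {above(b), clear(f), marked(c), marked(d), marked(f), ready(f)}
2. drop(c,f)  →  {above(b), clear(f), holds(c), marked(c), marked(d), marked(f), ready(f)}
3. drop(f,f)  →  {above(b), clear(f), holds(c), holds(f), marked(c), marked(d), marked(f), ready(f)}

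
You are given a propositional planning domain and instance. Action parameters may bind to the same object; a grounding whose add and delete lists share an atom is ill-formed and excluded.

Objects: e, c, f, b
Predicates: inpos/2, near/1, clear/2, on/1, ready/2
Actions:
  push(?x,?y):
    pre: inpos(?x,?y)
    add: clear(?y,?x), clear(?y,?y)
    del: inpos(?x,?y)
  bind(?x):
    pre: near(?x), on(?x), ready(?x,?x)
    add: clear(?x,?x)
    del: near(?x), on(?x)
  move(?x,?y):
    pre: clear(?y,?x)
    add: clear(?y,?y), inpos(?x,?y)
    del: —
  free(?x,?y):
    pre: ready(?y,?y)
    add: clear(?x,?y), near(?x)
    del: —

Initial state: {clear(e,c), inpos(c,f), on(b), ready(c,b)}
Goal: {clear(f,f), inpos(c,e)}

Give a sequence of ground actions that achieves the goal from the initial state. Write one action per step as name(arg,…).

1. push(c,f)  →  {clear(e,c), clear(f,c), clear(f,f), on(b), ready(c,b)}
2. move(c,e)  →  {clear(e,c), clear(e,e), clear(f,c), clear(f,f), inpos(c,e), on(b), ready(c,b)}

push(c,f); move(c,e)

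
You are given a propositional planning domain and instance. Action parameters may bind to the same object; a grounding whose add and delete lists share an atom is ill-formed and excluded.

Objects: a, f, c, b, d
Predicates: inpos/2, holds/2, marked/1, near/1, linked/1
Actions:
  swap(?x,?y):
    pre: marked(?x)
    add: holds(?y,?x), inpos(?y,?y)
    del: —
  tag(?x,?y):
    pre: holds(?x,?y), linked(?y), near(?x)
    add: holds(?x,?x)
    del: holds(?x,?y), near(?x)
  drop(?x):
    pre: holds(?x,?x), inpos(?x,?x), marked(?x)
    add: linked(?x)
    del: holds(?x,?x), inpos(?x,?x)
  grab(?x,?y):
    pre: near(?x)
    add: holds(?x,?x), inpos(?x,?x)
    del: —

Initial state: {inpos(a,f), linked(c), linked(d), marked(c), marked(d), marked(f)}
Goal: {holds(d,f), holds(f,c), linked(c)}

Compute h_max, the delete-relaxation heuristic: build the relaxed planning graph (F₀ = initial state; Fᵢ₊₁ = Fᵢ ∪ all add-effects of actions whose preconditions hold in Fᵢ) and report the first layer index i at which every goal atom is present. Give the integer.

F0 = init (6 atoms)
F1 = F0 ∪ {holds(a,c), holds(a,d), holds(a,f), holds(b,c), holds(b,d), holds(b,f), holds(c,c), holds(c,d), holds(c,f), holds(d,c), holds(d,d), holds(d,f), holds(f,c), holds(f,d), holds(f,f), inpos(a,a), inpos(b,b), inpos(c,c), inpos(d,d), inpos(f,f)}  (26 atoms)
goal ⊆ F1  ⇒  h_max = 1

1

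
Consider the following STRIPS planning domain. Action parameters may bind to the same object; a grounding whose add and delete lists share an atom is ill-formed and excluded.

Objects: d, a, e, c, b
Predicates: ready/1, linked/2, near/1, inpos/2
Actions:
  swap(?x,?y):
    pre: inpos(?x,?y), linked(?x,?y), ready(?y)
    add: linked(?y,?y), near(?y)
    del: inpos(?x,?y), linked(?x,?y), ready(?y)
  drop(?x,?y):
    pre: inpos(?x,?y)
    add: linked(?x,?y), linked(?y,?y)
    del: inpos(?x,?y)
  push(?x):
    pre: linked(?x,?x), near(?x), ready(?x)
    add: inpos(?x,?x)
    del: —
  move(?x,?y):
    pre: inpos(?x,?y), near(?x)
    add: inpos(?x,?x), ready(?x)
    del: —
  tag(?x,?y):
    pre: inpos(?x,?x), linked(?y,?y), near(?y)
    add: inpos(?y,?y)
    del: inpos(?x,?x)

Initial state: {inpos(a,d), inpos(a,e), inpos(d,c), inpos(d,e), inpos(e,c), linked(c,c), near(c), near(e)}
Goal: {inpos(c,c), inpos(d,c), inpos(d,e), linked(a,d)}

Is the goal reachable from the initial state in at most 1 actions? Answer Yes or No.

No

1. drop(a,d)  →  {inpos(a,e), inpos(d,c), inpos(d,e), inpos(e,c), linked(a,d), linked(c,c), linked(d,d), near(c), near(e)}
2. move(e,c)  →  {inpos(a,e), inpos(d,c), inpos(d,e), inpos(e,c), inpos(e,e), linked(a,d), linked(c,c), linked(d,d), near(c), near(e), ready(e)}
3. tag(e,c)  →  {inpos(a,e), inpos(c,c), inpos(d,c), inpos(d,e), inpos(e,c), linked(a,d), linked(c,c), linked(d,d), near(c), near(e), ready(e)}
optimal plan length = 3; 3 > 1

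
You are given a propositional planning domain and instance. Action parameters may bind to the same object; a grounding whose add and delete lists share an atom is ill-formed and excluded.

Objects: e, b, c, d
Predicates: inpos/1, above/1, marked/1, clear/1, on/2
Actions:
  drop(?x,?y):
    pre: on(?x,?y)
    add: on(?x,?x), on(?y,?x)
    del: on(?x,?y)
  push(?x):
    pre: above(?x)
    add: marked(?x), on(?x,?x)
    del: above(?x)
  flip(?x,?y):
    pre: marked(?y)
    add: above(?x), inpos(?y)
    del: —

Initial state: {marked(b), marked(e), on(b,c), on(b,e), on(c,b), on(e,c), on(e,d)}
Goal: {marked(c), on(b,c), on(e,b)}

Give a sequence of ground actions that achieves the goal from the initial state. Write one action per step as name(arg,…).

drop(b,e); flip(c,e); push(c)

1. drop(b,e)  →  {marked(b), marked(e), on(b,b), on(b,c), on(c,b), on(e,b), on(e,c), on(e,d)}
2. flip(c,e)  →  {above(c), inpos(e), marked(b), marked(e), on(b,b), on(b,c), on(c,b), on(e,b), on(e,c), on(e,d)}
3. push(c)  →  {inpos(e), marked(b), marked(c), marked(e), on(b,b), on(b,c), on(c,b), on(c,c), on(e,b), on(e,c), on(e,d)}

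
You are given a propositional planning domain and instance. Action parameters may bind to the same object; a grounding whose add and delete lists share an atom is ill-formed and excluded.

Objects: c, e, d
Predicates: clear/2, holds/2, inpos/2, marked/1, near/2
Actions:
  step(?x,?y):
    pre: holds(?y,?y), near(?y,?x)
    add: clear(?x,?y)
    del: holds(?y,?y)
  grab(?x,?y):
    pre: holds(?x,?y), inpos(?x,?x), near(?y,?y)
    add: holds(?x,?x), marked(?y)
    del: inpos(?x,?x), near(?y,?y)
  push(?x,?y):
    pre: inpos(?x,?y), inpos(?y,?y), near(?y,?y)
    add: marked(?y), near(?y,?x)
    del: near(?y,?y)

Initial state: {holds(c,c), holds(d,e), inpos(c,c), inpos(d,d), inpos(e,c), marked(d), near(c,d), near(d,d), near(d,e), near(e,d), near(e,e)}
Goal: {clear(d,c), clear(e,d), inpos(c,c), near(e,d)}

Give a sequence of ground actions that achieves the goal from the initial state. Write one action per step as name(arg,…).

step(d,c); grab(d,e); step(e,d)

1. step(d,c)  →  {clear(d,c), holds(d,e), inpos(c,c), inpos(d,d), inpos(e,c), marked(d), near(c,d), near(d,d), near(d,e), near(e,d), near(e,e)}
2. grab(d,e)  →  {clear(d,c), holds(d,d), holds(d,e), inpos(c,c), inpos(e,c), marked(d), marked(e), near(c,d), near(d,d), near(d,e), near(e,d)}
3. step(e,d)  →  {clear(d,c), clear(e,d), holds(d,e), inpos(c,c), inpos(e,c), marked(d), marked(e), near(c,d), near(d,d), near(d,e), near(e,d)}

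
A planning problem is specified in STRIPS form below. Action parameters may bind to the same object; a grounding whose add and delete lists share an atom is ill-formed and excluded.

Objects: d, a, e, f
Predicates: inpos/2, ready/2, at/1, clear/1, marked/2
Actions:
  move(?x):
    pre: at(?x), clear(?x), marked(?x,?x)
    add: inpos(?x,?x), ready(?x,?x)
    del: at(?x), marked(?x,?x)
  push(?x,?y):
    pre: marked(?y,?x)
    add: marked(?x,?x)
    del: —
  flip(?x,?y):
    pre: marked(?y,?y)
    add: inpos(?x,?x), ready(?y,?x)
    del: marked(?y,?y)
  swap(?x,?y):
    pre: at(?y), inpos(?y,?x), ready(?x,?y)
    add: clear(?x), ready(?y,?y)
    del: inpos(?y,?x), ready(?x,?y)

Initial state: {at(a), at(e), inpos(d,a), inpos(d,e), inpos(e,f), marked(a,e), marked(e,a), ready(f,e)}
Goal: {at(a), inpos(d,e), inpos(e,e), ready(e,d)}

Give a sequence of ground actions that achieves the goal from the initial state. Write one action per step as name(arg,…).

push(a,e); push(e,a); flip(d,e); flip(e,a)

1. push(a,e)  →  {at(a), at(e), inpos(d,a), inpos(d,e), inpos(e,f), marked(a,a), marked(a,e), marked(e,a), ready(f,e)}
2. push(e,a)  →  {at(a), at(e), inpos(d,a), inpos(d,e), inpos(e,f), marked(a,a), marked(a,e), marked(e,a), marked(e,e), ready(f,e)}
3. flip(d,e)  →  {at(a), at(e), inpos(d,a), inpos(d,d), inpos(d,e), inpos(e,f), marked(a,a), marked(a,e), marked(e,a), ready(e,d), ready(f,e)}
4. flip(e,a)  →  {at(a), at(e), inpos(d,a), inpos(d,d), inpos(d,e), inpos(e,e), inpos(e,f), marked(a,e), marked(e,a), ready(a,e), ready(e,d), ready(f,e)}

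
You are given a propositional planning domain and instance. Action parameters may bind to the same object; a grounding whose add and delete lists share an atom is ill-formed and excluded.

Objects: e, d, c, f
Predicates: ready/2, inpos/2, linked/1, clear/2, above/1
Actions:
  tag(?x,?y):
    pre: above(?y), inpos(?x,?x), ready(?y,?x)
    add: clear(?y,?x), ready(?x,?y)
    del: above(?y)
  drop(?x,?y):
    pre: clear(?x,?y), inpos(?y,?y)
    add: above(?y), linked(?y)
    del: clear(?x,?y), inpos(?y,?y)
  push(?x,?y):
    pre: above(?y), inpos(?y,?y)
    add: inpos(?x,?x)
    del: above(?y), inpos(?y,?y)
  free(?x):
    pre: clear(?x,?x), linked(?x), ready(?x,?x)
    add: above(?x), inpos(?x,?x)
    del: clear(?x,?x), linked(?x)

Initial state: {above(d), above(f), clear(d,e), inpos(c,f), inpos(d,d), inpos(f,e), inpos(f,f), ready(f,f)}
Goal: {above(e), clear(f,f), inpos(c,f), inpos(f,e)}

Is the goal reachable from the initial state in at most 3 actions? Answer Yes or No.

Yes

1. tag(f,f)  →  {above(d), clear(d,e), clear(f,f), inpos(c,f), inpos(d,d), inpos(f,e), inpos(f,f), ready(f,f)}
2. push(e,d)  →  {clear(d,e), clear(f,f), inpos(c,f), inpos(e,e), inpos(f,e), inpos(f,f), ready(f,f)}
3. drop(d,e)  →  {above(e), clear(f,f), inpos(c,f), inpos(f,e), inpos(f,f), linked(e), ready(f,f)}
optimal plan length = 3; 3 ≤ 3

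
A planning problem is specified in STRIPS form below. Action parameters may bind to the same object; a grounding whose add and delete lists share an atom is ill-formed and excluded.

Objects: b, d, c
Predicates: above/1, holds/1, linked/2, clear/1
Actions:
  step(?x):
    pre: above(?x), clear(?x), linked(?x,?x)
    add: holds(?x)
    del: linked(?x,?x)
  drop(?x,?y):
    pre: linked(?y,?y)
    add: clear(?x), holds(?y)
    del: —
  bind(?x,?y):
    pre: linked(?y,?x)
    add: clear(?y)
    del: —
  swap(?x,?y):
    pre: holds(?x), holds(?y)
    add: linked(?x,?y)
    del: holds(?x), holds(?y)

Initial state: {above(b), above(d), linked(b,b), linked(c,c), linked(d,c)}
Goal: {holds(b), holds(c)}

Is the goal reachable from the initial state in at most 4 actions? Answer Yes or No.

1. drop(b,b)  →  {above(b), above(d), clear(b), holds(b), linked(b,b), linked(c,c), linked(d,c)}
2. drop(b,c)  →  {above(b), above(d), clear(b), holds(b), holds(c), linked(b,b), linked(c,c), linked(d,c)}
optimal plan length = 2; 2 ≤ 4

Yes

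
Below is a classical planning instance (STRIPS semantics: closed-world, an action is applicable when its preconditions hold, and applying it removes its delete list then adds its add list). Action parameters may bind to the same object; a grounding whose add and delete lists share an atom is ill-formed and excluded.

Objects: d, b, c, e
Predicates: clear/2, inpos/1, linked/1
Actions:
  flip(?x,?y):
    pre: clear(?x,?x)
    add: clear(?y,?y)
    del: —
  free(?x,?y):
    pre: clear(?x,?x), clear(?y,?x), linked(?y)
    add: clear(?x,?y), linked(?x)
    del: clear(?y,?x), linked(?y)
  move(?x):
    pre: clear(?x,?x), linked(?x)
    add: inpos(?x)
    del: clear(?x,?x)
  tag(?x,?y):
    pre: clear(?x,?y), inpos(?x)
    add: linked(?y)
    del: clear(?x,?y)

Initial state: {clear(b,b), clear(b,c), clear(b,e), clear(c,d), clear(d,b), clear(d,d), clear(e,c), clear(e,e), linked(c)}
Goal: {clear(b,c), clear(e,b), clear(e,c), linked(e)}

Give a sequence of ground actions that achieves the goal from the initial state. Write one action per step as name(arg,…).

free(d,c); free(b,d); free(e,b)

1. free(d,c)  →  {clear(b,b), clear(b,c), clear(b,e), clear(d,b), clear(d,c), clear(d,d), clear(e,c), clear(e,e), linked(d)}
2. free(b,d)  →  {clear(b,b), clear(b,c), clear(b,d), clear(b,e), clear(d,c), clear(d,d), clear(e,c), clear(e,e), linked(b)}
3. free(e,b)  →  {clear(b,b), clear(b,c), clear(b,d), clear(d,c), clear(d,d), clear(e,b), clear(e,c), clear(e,e), linked(e)}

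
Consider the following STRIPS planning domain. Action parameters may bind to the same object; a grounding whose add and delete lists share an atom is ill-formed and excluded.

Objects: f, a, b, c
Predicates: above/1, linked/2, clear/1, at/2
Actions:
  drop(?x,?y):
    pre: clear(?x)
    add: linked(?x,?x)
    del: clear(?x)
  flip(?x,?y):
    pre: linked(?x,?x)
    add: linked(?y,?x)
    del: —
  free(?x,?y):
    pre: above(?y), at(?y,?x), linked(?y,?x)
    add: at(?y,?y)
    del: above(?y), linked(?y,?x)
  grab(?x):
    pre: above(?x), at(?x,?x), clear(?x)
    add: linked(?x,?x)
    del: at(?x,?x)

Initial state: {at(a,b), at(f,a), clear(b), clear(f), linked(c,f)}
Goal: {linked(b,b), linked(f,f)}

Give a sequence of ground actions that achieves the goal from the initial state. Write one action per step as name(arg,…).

drop(f,f); drop(b,f)

1. drop(f,f)  →  {at(a,b), at(f,a), clear(b), linked(c,f), linked(f,f)}
2. drop(b,f)  →  {at(a,b), at(f,a), linked(b,b), linked(c,f), linked(f,f)}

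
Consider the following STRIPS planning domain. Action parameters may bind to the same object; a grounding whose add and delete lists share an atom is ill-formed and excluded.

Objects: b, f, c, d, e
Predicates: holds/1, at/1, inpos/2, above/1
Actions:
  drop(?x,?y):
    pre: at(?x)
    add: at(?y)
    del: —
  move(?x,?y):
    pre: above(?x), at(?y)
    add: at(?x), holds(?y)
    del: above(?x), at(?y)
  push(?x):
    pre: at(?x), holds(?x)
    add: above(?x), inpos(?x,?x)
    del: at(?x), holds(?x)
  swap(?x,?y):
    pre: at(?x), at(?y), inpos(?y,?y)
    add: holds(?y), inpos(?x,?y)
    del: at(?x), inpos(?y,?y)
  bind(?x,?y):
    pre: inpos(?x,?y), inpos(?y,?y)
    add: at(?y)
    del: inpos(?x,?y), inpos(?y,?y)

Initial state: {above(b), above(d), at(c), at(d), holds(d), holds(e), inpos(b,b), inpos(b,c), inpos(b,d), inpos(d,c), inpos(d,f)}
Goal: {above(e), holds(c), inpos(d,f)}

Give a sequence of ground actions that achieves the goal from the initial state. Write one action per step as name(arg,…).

drop(c,e); move(b,c); push(e)

1. drop(c,e)  →  {above(b), above(d), at(c), at(d), at(e), holds(d), holds(e), inpos(b,b), inpos(b,c), inpos(b,d), inpos(d,c), inpos(d,f)}
2. move(b,c)  →  {above(d), at(b), at(d), at(e), holds(c), holds(d), holds(e), inpos(b,b), inpos(b,c), inpos(b,d), inpos(d,c), inpos(d,f)}
3. push(e)  →  {above(d), above(e), at(b), at(d), holds(c), holds(d), inpos(b,b), inpos(b,c), inpos(b,d), inpos(d,c), inpos(d,f), inpos(e,e)}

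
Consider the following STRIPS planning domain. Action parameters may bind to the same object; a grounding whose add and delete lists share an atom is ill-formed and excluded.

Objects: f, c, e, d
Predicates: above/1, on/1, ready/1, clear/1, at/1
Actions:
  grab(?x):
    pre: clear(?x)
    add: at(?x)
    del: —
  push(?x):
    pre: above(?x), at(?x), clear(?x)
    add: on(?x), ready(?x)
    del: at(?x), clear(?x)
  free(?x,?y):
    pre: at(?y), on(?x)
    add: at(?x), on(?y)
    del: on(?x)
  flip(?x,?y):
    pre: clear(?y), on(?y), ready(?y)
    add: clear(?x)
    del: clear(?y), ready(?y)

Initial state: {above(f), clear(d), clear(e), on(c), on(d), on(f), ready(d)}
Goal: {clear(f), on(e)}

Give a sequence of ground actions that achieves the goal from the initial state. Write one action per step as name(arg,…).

1. grab(e)  →  {above(f), at(e), clear(d), clear(e), on(c), on(d), on(f), ready(d)}
2. free(f,e)  →  {above(f), at(e), at(f), clear(d), clear(e), on(c), on(d), on(e), ready(d)}
3. flip(f,d)  →  {above(f), at(e), at(f), clear(e), clear(f), on(c), on(d), on(e)}

grab(e); free(f,e); flip(f,d)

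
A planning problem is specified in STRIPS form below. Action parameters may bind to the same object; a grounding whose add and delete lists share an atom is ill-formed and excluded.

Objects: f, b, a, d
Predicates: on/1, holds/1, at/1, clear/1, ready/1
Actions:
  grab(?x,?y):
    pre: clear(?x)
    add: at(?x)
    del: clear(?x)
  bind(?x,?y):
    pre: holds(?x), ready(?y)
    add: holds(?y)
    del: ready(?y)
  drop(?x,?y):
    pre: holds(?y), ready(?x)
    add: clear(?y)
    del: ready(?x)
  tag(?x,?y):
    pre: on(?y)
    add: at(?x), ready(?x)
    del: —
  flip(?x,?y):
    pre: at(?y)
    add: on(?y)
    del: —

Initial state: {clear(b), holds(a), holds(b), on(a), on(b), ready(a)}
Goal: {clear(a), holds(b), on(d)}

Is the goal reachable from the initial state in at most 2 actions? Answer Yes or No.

No

1. drop(a,a)  →  {clear(a), clear(b), holds(a), holds(b), on(a), on(b)}
2. tag(d,b)  →  {at(d), clear(a), clear(b), holds(a), holds(b), on(a), on(b), ready(d)}
3. flip(f,d)  →  {at(d), clear(a), clear(b), holds(a), holds(b), on(a), on(b), on(d), ready(d)}
optimal plan length = 3; 3 > 2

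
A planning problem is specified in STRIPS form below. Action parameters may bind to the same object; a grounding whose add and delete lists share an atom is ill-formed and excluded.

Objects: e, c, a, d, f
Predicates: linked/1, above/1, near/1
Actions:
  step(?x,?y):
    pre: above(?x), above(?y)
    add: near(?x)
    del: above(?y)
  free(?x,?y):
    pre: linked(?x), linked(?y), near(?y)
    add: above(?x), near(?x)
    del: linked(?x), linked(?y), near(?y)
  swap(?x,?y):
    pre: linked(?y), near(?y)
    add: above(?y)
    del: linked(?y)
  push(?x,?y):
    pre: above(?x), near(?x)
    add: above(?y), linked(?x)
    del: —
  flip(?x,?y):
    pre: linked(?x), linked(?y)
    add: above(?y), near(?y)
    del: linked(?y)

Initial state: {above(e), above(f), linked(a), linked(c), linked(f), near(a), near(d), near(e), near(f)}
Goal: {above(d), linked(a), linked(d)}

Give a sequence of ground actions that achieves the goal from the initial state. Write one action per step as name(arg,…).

push(e,d); push(d,e)

1. push(e,d)  →  {above(d), above(e), above(f), linked(a), linked(c), linked(e), linked(f), near(a), near(d), near(e), near(f)}
2. push(d,e)  →  {above(d), above(e), above(f), linked(a), linked(c), linked(d), linked(e), linked(f), near(a), near(d), near(e), near(f)}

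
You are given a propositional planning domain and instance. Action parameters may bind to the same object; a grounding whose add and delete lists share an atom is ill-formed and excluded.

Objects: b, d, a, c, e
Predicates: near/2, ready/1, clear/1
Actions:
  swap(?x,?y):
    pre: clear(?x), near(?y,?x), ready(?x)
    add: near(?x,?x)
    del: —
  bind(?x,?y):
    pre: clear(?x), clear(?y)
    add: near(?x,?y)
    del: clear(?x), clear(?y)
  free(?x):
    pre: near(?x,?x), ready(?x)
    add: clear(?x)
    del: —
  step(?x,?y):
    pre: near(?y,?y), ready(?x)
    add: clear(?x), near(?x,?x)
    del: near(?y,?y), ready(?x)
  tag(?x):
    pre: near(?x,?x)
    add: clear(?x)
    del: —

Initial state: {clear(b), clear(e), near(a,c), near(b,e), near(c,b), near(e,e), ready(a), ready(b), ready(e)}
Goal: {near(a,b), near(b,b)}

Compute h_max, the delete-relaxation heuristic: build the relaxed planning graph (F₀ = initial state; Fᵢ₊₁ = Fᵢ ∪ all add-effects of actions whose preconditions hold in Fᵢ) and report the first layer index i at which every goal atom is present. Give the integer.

2

F0 = init (9 atoms)
F1 = F0 ∪ {clear(a), near(a,a), near(b,b), near(e,b)}  (13 atoms)
F2 = F1 ∪ {near(a,b), near(a,e), near(b,a), near(e,a)}  (17 atoms)
goal ⊆ F2  ⇒  h_max = 2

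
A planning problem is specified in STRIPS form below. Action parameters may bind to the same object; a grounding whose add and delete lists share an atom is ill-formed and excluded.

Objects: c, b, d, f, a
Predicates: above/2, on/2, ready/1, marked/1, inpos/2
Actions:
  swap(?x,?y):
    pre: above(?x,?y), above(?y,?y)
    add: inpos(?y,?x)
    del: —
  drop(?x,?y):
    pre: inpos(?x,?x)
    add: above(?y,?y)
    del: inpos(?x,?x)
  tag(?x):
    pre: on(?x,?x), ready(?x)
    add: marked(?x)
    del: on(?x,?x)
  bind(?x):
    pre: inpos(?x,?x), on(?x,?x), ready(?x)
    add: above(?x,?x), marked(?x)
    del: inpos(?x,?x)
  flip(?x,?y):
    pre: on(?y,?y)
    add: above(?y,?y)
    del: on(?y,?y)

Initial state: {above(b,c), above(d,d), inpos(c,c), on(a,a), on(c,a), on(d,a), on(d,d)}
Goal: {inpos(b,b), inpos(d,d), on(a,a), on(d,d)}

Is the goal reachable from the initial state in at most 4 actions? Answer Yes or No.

1. swap(d,d)  →  {above(b,c), above(d,d), inpos(c,c), inpos(d,d), on(a,a), on(c,a), on(d,a), on(d,d)}
2. drop(c,b)  →  {above(b,b), above(b,c), above(d,d), inpos(d,d), on(a,a), on(c,a), on(d,a), on(d,d)}
3. swap(b,b)  →  {above(b,b), above(b,c), above(d,d), inpos(b,b), inpos(d,d), on(a,a), on(c,a), on(d,a), on(d,d)}
optimal plan length = 3; 3 ≤ 4

Yes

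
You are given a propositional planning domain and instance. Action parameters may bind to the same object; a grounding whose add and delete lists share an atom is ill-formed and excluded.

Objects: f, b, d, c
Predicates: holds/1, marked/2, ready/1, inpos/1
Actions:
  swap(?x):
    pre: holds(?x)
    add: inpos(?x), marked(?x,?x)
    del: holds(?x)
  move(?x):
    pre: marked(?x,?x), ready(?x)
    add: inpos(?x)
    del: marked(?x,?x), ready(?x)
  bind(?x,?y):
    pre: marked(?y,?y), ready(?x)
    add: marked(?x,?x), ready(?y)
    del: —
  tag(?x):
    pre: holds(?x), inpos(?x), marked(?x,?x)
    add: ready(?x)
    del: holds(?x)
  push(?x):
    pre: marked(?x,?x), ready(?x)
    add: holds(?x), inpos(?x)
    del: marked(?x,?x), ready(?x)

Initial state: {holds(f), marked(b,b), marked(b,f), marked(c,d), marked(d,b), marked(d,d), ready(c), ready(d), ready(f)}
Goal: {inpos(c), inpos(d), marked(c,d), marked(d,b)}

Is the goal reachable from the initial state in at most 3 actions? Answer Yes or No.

Yes

1. move(d)  →  {holds(f), inpos(d), marked(b,b), marked(b,f), marked(c,d), marked(d,b), ready(c), ready(f)}
2. bind(c,b)  →  {holds(f), inpos(d), marked(b,b), marked(b,f), marked(c,c), marked(c,d), marked(d,b), ready(b), ready(c), ready(f)}
3. move(c)  →  {holds(f), inpos(c), inpos(d), marked(b,b), marked(b,f), marked(c,d), marked(d,b), ready(b), ready(f)}
optimal plan length = 3; 3 ≤ 3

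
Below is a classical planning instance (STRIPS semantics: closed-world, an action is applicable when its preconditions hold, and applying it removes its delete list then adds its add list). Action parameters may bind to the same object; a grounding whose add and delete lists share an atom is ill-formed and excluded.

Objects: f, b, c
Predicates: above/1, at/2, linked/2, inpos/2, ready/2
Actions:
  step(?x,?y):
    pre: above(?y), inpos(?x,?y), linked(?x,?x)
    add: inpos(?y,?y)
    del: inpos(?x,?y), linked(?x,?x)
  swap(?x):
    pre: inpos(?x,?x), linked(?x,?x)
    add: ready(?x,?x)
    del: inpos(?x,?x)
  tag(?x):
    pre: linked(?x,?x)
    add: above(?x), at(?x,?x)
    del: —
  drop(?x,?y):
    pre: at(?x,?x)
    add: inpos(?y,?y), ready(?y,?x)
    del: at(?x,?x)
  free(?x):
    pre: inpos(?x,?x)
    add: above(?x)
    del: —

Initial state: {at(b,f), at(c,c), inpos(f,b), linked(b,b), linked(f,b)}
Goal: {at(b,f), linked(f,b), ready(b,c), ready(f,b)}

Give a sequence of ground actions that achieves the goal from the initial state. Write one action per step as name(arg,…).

tag(b); drop(b,f); drop(c,b)

1. tag(b)  →  {above(b), at(b,b), at(b,f), at(c,c), inpos(f,b), linked(b,b), linked(f,b)}
2. drop(b,f)  →  {above(b), at(b,f), at(c,c), inpos(f,b), inpos(f,f), linked(b,b), linked(f,b), ready(f,b)}
3. drop(c,b)  →  {above(b), at(b,f), inpos(b,b), inpos(f,b), inpos(f,f), linked(b,b), linked(f,b), ready(b,c), ready(f,b)}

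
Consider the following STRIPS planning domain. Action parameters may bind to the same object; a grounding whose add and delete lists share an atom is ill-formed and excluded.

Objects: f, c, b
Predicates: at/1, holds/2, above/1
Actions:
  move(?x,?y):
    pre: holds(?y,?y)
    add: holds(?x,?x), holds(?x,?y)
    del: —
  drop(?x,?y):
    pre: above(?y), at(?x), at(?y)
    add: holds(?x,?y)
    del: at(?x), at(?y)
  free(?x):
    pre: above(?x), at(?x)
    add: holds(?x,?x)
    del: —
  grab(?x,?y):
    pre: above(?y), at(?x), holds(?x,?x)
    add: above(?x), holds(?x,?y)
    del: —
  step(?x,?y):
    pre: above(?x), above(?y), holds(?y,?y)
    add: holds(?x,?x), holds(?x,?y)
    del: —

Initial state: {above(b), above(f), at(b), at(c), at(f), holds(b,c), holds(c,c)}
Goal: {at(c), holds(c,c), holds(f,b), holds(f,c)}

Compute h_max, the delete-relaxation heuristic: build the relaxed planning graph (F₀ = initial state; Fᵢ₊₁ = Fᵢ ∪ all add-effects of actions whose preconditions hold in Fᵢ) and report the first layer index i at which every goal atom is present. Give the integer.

1

F0 = init (7 atoms)
F1 = F0 ∪ {above(c), holds(b,b), holds(b,f), holds(c,b), holds(c,f), holds(f,b), holds(f,c), holds(f,f)}  (15 atoms)
goal ⊆ F1  ⇒  h_max = 1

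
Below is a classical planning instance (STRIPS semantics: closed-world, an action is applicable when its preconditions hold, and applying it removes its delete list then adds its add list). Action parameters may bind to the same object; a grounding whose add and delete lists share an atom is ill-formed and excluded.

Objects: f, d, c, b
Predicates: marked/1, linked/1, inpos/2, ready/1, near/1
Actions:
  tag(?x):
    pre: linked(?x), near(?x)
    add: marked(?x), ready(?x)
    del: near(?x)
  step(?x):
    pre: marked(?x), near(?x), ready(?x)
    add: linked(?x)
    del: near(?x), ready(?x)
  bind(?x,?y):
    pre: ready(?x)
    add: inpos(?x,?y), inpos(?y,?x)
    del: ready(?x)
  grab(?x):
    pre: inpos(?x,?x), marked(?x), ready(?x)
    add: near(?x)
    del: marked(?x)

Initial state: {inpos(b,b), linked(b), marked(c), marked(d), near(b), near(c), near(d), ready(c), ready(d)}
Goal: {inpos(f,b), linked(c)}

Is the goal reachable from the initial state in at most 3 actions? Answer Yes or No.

Yes

1. tag(b)  →  {inpos(b,b), linked(b), marked(b), marked(c), marked(d), near(c), near(d), ready(b), ready(c), ready(d)}
2. step(c)  →  {inpos(b,b), linked(b), linked(c), marked(b), marked(c), marked(d), near(d), ready(b), ready(d)}
3. bind(b,f)  →  {inpos(b,b), inpos(b,f), inpos(f,b), linked(b), linked(c), marked(b), marked(c), marked(d), near(d), ready(d)}
optimal plan length = 3; 3 ≤ 3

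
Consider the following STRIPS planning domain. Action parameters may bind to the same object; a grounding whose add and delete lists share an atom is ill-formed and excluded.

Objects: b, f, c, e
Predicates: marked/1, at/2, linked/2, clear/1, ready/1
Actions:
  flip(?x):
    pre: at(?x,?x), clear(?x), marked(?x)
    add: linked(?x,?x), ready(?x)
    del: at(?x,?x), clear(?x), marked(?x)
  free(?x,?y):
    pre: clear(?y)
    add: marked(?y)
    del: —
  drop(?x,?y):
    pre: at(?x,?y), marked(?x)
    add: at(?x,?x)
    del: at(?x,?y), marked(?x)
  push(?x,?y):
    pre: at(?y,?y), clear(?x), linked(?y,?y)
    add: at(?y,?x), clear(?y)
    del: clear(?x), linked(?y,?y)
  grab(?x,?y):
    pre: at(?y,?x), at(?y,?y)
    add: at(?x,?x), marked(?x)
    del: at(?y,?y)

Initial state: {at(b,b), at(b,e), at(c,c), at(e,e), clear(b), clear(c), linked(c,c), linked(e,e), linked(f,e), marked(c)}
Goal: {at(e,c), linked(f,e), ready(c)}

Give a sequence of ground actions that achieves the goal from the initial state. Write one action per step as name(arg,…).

push(c,e); push(b,c); flip(c)

1. push(c,e)  →  {at(b,b), at(b,e), at(c,c), at(e,c), at(e,e), clear(b), clear(e), linked(c,c), linked(f,e), marked(c)}
2. push(b,c)  →  {at(b,b), at(b,e), at(c,b), at(c,c), at(e,c), at(e,e), clear(c), clear(e), linked(f,e), marked(c)}
3. flip(c)  →  {at(b,b), at(b,e), at(c,b), at(e,c), at(e,e), clear(e), linked(c,c), linked(f,e), ready(c)}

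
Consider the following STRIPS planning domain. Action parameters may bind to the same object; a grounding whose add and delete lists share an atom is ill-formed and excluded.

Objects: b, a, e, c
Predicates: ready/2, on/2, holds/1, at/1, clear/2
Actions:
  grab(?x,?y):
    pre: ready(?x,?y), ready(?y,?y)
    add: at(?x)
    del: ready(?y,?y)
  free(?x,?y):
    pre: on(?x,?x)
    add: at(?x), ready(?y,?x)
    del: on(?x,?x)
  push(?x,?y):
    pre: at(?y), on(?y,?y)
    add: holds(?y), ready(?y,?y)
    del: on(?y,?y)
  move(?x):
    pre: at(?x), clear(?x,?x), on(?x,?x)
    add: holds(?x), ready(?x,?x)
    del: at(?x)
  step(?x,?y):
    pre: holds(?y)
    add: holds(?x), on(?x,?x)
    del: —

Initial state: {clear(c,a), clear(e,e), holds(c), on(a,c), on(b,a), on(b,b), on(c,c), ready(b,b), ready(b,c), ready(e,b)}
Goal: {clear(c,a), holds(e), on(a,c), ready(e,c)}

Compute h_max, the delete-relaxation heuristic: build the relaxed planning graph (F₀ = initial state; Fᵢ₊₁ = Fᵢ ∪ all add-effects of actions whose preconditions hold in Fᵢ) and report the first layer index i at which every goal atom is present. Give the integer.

F0 = init (10 atoms)
F1 = F0 ∪ {at(b), at(c), at(e), holds(a), holds(b), holds(e), on(a,a), on(e,e), ready(a,b), ready(a,c), ready(c,b), ready(c,c), ready(e,c)}  (23 atoms)
goal ⊆ F1  ⇒  h_max = 1

1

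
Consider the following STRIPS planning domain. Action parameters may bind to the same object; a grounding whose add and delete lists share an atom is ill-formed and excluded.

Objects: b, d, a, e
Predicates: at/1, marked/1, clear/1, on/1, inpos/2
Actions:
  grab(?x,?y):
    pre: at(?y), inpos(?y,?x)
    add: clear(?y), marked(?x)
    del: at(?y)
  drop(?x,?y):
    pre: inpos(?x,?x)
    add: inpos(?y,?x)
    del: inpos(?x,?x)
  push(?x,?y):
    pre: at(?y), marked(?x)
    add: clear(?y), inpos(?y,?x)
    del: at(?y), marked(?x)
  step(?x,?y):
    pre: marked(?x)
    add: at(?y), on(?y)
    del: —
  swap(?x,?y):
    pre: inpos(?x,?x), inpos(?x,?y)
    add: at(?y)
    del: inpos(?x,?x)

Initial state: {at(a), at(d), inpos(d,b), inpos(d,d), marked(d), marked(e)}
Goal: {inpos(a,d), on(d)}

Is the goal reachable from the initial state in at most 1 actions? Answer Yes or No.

No

1. drop(d,a)  →  {at(a), at(d), inpos(a,d), inpos(d,b), marked(d), marked(e)}
2. step(d,d)  →  {at(a), at(d), inpos(a,d), inpos(d,b), marked(d), marked(e), on(d)}
optimal plan length = 2; 2 > 1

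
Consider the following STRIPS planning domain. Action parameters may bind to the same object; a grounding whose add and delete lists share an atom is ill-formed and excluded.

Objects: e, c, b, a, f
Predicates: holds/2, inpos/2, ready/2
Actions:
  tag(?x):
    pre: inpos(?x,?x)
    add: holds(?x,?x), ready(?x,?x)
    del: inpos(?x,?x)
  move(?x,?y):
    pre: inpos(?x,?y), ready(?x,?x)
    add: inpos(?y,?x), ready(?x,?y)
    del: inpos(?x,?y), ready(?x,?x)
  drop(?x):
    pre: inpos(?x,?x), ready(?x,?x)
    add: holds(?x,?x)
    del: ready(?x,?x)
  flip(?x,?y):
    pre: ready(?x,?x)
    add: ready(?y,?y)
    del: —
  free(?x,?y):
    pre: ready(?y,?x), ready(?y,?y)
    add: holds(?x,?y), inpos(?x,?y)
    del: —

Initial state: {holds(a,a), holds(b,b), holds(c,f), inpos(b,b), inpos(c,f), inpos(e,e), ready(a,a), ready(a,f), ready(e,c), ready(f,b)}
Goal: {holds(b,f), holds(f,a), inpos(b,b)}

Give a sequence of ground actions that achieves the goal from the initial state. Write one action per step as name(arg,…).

1. flip(a,f)  →  {holds(a,a), holds(b,b), holds(c,f), inpos(b,b), inpos(c,f), inpos(e,e), ready(a,a), ready(a,f), ready(e,c), ready(f,b), ready(f,f)}
2. free(b,f)  →  {holds(a,a), holds(b,b), holds(b,f), holds(c,f), inpos(b,b), inpos(b,f), inpos(c,f), inpos(e,e), ready(a,a), ready(a,f), ready(e,c), ready(f,b), ready(f,f)}
3. free(f,a)  →  {holds(a,a), holds(b,b), holds(b,f), holds(c,f), holds(f,a), inpos(b,b), inpos(b,f), inpos(c,f), inpos(e,e), inpos(f,a), ready(a,a), ready(a,f), ready(e,c), ready(f,b), ready(f,f)}

flip(a,f); free(b,f); free(f,a)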